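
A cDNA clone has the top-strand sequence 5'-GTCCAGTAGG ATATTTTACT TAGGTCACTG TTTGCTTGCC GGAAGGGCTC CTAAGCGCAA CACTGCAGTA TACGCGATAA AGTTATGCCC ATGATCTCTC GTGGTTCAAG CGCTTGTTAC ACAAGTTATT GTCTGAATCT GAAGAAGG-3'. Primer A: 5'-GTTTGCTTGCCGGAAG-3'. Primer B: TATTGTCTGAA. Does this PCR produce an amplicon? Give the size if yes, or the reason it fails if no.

No product — both primers anneal to the same strand and extend in the same direction.

Primer A (GTTTGCTTGCCGGAAG) matches the top strand at positions 30–45 (3' end points downstream).
Primer B (TATTGTCTGAA) also matches the top strand directly, at positions 127–137 — its reverse complement TTCAGACAATA is not present.
Both primers anneal to the bottom strand with 3' ends pointing the same way, so neither can prime synthesis back toward the other.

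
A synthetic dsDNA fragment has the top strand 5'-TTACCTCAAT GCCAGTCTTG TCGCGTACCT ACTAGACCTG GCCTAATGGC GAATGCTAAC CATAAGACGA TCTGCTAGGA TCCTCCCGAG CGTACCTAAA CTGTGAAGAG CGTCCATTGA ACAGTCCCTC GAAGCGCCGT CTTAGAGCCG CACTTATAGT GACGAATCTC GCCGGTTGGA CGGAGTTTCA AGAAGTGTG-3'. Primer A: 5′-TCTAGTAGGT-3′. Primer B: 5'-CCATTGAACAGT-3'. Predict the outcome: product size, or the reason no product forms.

No product — the primers' 3' ends point away from each other.

Primer A (TCTAGTAGGT) has reverse complement ACCTACTAGA, which matches the top strand at positions 27–36; primer A anneals to the top strand there with its 3' end pointing upstream toward position 27.
Primer B (CCATTGAACAGT) matches the top strand directly at positions 114–125; it anneals to the bottom strand with its 3' end pointing downstream toward position 125.
The 3' ends diverge (primer A extends toward position 1, primer B toward position 199), so the primers never converge on a shared product.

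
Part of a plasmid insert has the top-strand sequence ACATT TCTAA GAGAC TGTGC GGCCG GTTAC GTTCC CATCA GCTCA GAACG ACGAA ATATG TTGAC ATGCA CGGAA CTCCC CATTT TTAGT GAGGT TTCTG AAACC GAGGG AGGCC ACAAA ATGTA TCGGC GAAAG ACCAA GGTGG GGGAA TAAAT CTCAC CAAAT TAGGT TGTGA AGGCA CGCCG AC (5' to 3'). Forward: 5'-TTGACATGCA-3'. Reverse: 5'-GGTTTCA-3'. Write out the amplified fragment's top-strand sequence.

5'-TTGACATGCACGGAACTCCCCATTTTTAGTGAGGTTTCTGAAACC-3'

Scanning the template, TTGACATGCA occurs at positions 61–70; this primer anneals to the bottom strand there with its 3' end pointing downstream.
Reverse complement of the reverse primer: TGAAACC. This occurs on the top strand at positions 99–105.
The product is the template from position 61 through 105 (45 bp).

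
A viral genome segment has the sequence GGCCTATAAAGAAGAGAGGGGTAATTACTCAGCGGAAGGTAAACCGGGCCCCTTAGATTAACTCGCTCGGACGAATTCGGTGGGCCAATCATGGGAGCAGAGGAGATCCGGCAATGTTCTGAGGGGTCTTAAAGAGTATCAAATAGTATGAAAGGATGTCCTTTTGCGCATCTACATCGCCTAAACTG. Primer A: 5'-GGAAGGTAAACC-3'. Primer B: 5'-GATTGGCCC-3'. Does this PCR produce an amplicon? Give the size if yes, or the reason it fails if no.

Yes — a 57 bp product.

Primer A (GGAAGGTAAACC) matches the top strand at positions 34–45; it acts as a forward primer.
Primer B's reverse complement is GGGCCAATC, matching the top strand at positions 82–90; it acts as a reverse primer.
The 3' ends face each other across positions 34–90, giving a 57 bp product.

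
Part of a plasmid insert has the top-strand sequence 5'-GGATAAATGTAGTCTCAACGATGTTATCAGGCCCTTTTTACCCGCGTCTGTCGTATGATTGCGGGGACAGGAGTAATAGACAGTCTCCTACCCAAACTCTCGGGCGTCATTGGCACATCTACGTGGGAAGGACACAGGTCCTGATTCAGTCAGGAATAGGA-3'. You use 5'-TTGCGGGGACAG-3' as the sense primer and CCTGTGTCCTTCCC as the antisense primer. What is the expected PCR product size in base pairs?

The forward primer matches the template at positions 59–70.
Taking the reverse complement of CCTGTGTCCTTCCC gives GGGAAGGACACAGG, found at positions 125–138 on the template; the primer anneals here to the top strand with its 3' end pointing upstream.
Amplicon spans positions 59–138: 80 bp.

80 bp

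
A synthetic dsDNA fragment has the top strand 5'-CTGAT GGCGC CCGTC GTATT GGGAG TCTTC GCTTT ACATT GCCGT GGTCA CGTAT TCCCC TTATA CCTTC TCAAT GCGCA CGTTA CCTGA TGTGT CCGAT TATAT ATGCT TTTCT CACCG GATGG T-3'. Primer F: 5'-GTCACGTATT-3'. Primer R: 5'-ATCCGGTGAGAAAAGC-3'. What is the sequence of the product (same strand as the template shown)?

5'-GTCACGTATTCCCCTTATACCTTCTCAATGCGCACGTTACCTGATGTGTCCGATTATATATGCTTTTCTCACCGGAT-3'

The forward primer matches the template at positions 47–56.
Taking the reverse complement of ATCCGGTGAGAAAAGC gives GCTTTTCTCACCGGAT, found at positions 108–123 on the template; the primer anneals here to the top strand with its 3' end pointing upstream.
The product is the template from position 47 through 123 (77 bp).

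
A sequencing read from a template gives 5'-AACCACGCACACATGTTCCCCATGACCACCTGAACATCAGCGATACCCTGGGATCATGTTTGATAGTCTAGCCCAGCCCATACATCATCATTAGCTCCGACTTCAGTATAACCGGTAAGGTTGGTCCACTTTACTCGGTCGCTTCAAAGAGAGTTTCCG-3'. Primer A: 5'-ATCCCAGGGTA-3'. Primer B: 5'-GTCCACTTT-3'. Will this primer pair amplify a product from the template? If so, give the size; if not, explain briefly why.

No product — the primers' 3' ends point away from each other.

Primer A (ATCCCAGGGTA) has reverse complement TACCCTGGGAT, which matches the top strand at positions 44–54; primer A anneals to the top strand there with its 3' end pointing upstream toward position 44.
Primer B (GTCCACTTT) matches the top strand directly at positions 124–132; it anneals to the bottom strand with its 3' end pointing downstream toward position 132.
The 3' ends diverge (primer A extends toward position 1, primer B toward position 159), so the primers never converge on a shared product.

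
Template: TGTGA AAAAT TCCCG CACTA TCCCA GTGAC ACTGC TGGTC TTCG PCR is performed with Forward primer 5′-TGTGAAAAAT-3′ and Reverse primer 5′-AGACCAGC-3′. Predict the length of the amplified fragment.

41 bp

Forward primer TGTGAAAAAT is found on the top strand at positions 1–10.
Taking the reverse complement of AGACCAGC gives GCTGGTCT, found at positions 34–41 on the template; the primer anneals here to the top strand with its 3' end pointing upstream.
The product runs from position 1 to position 41, so its length is 41 − 1 + 1 = 41 bp.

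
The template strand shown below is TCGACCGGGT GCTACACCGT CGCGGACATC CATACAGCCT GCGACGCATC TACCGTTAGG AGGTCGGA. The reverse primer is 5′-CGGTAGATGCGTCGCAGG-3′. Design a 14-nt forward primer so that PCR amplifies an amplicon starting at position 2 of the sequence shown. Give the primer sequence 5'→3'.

5'-CGACCGGGTGCTAC-3'

The reverse primer's reverse complement CCTGCGACGCATCTACCG matches the template at positions 38–55; the product starts at position 2.
The forward primer is identical to the top strand over positions 2–15: CGACCGGGTGCTAC.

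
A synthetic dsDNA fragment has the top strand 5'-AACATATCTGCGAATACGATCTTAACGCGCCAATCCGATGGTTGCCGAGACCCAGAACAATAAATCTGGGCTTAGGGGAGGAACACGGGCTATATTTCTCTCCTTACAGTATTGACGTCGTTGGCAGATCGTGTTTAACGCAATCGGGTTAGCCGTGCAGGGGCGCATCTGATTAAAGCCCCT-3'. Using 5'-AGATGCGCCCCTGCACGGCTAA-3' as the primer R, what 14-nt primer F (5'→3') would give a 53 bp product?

The reverse primer's reverse complement TTAGCCGTGCAGGGGCGCATCT matches the template at positions 149–170, so the product ends at position 170.
A 53 bp product then starts at position 170 − 53 + 1 = 118.
The forward primer is identical to the top strand there: TCGTTGGCAGATCG.

5'-TCGTTGGCAGATCG-3'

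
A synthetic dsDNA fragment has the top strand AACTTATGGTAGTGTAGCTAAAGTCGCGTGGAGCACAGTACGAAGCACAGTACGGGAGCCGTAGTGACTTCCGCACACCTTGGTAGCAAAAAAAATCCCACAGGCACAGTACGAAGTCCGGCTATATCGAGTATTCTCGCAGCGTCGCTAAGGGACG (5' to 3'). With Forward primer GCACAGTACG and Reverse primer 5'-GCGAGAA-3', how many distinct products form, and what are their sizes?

The forward primer GCACAGTACG matches the top strand at positions 33–42, 45–54, 104–113.
The reverse primer's reverse complement is TTCTCGC, matching at positions 134–140.
Each forward site pairs with the reverse site to give a product ending at position 140: sizes 108, 96, 37 bp.

Three products: 108 bp, 96 bp, 37 bp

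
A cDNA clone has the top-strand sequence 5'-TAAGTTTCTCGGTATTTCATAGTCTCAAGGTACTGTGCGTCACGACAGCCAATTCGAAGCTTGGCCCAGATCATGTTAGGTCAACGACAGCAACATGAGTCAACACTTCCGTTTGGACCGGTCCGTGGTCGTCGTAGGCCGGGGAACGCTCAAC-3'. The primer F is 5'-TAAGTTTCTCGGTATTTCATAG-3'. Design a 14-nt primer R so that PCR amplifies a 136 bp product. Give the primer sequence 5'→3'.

5'-TACGACGACCACGG-3'

The forward primer binds at positions 1–22, so a 136 bp product ends at position 1 + 136 − 1 = 136.
The reverse primer anneals to the top strand over positions 123–136, i.e. to CCGTGGTCGTCGTA.
Its sequence written 5'→3' is the reverse complement: TACGACGACCACGG.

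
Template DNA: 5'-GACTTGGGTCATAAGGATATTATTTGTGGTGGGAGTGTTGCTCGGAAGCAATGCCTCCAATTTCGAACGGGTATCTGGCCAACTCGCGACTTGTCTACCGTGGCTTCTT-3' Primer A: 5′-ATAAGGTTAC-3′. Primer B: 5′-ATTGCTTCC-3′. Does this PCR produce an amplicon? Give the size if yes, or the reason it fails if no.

No product — primer A has no binding site in the template.

Primer A (ATAAGGTTAC) does not match the top strand, and its reverse complement GTAACCTTAT does not match either.
With no annealing site for primer A, no amplification occurs.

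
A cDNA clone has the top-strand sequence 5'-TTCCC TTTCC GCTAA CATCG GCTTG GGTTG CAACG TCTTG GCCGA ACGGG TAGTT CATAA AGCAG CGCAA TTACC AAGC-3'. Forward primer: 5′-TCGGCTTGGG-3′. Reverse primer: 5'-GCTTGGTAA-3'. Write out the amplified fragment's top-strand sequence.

5'-TCGGCTTGGGTTGCAACGTCTTGGCCGAACGGGTAGTTCATAAAGCAGCGCAATTACCAAGC-3'

The forward primer matches the template at positions 18–27.
Taking the reverse complement of GCTTGGTAA gives TTACCAAGC, found at positions 71–79 on the template; the primer anneals here to the top strand with its 3' end pointing upstream.
The product is the template from position 18 through 79 (62 bp).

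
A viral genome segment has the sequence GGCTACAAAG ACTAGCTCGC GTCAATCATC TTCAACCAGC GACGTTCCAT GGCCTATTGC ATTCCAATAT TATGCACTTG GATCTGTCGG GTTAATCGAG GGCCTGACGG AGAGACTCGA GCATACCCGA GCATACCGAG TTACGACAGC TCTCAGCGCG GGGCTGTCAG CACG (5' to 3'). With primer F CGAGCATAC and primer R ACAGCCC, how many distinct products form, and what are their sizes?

The forward primer CGAGCATAC matches the top strand at positions 118–126, 128–136.
The reverse primer's reverse complement is GGGCTGT, matching at positions 161–167.
Each forward site pairs with the reverse site to give a product ending at position 167: sizes 50, 40 bp.

Two products: 50 bp, 40 bp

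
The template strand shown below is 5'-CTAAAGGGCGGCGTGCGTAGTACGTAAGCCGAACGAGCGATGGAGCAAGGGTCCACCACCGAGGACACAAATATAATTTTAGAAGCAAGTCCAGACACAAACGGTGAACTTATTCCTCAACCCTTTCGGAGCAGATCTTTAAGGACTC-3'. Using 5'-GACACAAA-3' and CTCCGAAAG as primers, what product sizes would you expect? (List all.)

The forward primer GACACAAA matches the top strand at positions 64–71, 94–101.
The reverse primer's reverse complement is CTTTCGGAG, matching at positions 123–131.
Each forward site pairs with the reverse site to give a product ending at position 131: sizes 68, 38 bp.

68 bp, 38 bp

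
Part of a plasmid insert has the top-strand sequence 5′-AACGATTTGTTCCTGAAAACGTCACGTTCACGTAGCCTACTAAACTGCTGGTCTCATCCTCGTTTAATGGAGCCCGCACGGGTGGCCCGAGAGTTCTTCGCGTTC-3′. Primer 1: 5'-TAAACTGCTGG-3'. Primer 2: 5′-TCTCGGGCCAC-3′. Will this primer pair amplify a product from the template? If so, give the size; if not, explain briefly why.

Primer 1 (TAAACTGCTGG) matches the top strand at positions 41–51; it acts as a forward primer.
Primer 2's reverse complement is GTGGCCCGAGA, matching the top strand at positions 82–92; it acts as a reverse primer.
The 3' ends face each other across positions 41–92, giving a 52 bp product.

Yes — a 52 bp product.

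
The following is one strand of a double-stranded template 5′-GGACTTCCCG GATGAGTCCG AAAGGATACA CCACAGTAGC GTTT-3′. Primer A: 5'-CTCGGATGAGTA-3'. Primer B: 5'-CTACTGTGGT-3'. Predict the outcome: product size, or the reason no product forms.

No product — primer A has no binding site in the template.

Primer A (CTCGGATGAGTA) does not match the top strand, and its reverse complement TACTCATCCGAG does not match either.
With no annealing site for primer A, no amplification occurs.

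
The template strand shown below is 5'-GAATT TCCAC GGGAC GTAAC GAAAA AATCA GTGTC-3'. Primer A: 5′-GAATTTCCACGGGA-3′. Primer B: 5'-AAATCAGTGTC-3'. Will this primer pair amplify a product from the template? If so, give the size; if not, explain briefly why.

No product — both primers anneal to the same strand and extend in the same direction.

Primer A (GAATTTCCACGGGA) matches the top strand at positions 1–14 (3' end points downstream).
Primer B (AAATCAGTGTC) also matches the top strand directly, at positions 25–35 — its reverse complement GACACTGATTT is not present.
Both primers anneal to the bottom strand with 3' ends pointing the same way, so neither can prime synthesis back toward the other.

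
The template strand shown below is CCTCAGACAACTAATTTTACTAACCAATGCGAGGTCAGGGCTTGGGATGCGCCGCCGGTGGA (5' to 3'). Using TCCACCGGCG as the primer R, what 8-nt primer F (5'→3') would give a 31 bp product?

The reverse primer's reverse complement CGCCGGTGGA matches the template at positions 53–62, so the product ends at position 62.
A 31 bp product then starts at position 62 − 31 + 1 = 32.
The forward primer is identical to the top strand there: AGGTCAGG.

5'-AGGTCAGG-3'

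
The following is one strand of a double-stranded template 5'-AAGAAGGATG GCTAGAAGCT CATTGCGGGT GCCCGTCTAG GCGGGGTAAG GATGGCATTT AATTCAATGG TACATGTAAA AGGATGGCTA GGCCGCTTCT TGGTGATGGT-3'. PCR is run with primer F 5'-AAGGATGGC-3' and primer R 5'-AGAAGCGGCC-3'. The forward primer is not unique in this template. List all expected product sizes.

The forward primer AAGGATGGC matches the top strand at positions 4–12, 48–56, 80–88.
The reverse primer's reverse complement is GGCCGCTTCT, matching at positions 91–100.
Each forward site pairs with the reverse site to give a product ending at position 100: sizes 97, 53, 21 bp.

97 bp, 53 bp, 21 bp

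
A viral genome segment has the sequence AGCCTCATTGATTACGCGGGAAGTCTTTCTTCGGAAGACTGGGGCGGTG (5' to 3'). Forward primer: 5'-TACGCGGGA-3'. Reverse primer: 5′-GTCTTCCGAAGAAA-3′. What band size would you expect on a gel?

27 bp

The forward primer matches the template at positions 13–21.
Taking the reverse complement of GTCTTCCGAAGAAA gives TTTCTTCGGAAGAC, found at positions 26–39 on the template; the primer anneals here to the top strand with its 3' end pointing upstream.
Product length = (reverse-primer end) − (forward-primer start) + 1 = 39 − 13 + 1 = 27 bp.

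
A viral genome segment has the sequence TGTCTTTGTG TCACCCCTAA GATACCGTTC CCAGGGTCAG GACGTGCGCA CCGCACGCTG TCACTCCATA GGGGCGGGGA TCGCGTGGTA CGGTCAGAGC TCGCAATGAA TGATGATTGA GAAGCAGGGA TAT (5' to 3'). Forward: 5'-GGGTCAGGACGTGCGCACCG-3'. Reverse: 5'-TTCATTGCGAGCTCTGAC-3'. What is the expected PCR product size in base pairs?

The forward primer matches the template at positions 34–53.
The reverse primer's reverse complement is GTCAGAGCTCGCAATGAA, which matches the template at positions 93–110.
Amplicon spans positions 34–110: 77 bp.

77 bp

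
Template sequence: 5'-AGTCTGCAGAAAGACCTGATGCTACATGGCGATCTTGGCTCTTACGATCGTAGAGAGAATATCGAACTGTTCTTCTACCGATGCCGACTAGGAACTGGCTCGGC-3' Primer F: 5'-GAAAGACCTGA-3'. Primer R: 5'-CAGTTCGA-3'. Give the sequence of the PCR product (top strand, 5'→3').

5'-GAAAGACCTGATGCTACATGGCGATCTTGGCTCTTACGATCGTAGAGAGAATATCGAACTG-3'

The forward primer matches the template at positions 9–19.
Reverse complement of the reverse primer: TCGAACTG. This occurs on the top strand at positions 62–69.
The product is the template from position 9 through 69 (61 bp).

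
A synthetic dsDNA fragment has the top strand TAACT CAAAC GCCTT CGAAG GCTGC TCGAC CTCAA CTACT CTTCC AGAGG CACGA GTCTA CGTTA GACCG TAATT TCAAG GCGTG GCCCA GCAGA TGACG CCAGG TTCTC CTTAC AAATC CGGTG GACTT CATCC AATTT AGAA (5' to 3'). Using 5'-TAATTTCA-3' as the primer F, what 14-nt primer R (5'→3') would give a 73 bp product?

The forward primer binds at positions 71–78, so a 73 bp product ends at position 71 + 73 − 1 = 143.
The reverse primer anneals to the top strand over positions 130–143, i.e. to TCATCCAATTTAGA.
Its sequence written 5'→3' is the reverse complement: TCTAAATTGGATGA.

5'-TCTAAATTGGATGA-3'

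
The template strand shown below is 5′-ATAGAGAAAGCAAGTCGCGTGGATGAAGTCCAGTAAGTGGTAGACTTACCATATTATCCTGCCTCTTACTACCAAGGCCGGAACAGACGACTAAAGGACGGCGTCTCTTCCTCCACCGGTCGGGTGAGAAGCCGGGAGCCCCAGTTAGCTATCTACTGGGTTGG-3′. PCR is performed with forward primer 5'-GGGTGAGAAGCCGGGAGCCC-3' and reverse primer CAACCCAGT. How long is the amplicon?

Scanning the template, GGGTGAGAAGCCGGGAGCCC occurs at positions 122–141; this primer anneals to the bottom strand there with its 3' end pointing downstream.
Reverse complement of the reverse primer: ACTGGGTTG. This occurs on the top strand at positions 155–163.
Amplicon spans positions 122–163: 42 bp.

42 bp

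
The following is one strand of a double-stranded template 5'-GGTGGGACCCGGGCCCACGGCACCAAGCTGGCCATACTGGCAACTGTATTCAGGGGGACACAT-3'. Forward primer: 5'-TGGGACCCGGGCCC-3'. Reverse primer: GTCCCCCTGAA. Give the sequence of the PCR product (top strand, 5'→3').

5'-TGGGACCCGGGCCCACGGCACCAAGCTGGCCATACTGGCAACTGTATTCAGGGGGAC-3'

Scanning the template, TGGGACCCGGGCCC occurs at positions 3–16; this primer anneals to the bottom strand there with its 3' end pointing downstream.
The reverse primer's reverse complement is TTCAGGGGGAC, which matches the template at positions 49–59.
The product is the template from position 3 through 59 (57 bp).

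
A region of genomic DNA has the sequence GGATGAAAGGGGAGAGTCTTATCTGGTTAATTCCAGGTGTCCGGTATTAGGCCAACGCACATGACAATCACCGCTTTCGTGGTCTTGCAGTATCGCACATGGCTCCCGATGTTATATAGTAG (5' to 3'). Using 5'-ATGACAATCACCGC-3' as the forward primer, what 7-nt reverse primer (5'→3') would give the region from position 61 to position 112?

5'-ACATCGG-3'

The product's 3' end on the top strand is position 112.
The reverse primer anneals to the top strand over positions 106–112, i.e. to CCGATGT.
Its sequence written 5'→3' is the reverse complement: ACATCGG.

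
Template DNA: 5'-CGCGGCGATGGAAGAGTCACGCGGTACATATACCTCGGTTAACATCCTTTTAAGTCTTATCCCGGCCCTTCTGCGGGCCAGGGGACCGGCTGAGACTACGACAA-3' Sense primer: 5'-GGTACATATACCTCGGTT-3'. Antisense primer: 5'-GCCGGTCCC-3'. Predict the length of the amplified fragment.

68 bp

The forward primer matches the template at positions 23–40.
The reverse primer's reverse complement is GGGACCGGC, which matches the template at positions 82–90.
Product length = (reverse-primer end) − (forward-primer start) + 1 = 90 − 23 + 1 = 68 bp.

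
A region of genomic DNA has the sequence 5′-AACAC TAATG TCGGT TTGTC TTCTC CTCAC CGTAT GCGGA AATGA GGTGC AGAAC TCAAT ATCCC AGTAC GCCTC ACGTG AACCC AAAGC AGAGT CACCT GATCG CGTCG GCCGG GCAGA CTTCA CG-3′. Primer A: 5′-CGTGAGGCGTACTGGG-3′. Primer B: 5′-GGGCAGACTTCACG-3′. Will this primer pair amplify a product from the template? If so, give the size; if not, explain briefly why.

Primer A (CGTGAGGCGTACTGGG) has reverse complement CCCAGTACGCCTCACG, which matches the top strand at positions 63–78; primer A anneals to the top strand there with its 3' end pointing upstream toward position 63.
Primer B (GGGCAGACTTCACG) matches the top strand directly at positions 114–127; it anneals to the bottom strand with its 3' end pointing downstream toward position 127.
The 3' ends diverge (primer A extends toward position 1, primer B toward position 127), so the primers never converge on a shared product.

No product — the primers' 3' ends point away from each other.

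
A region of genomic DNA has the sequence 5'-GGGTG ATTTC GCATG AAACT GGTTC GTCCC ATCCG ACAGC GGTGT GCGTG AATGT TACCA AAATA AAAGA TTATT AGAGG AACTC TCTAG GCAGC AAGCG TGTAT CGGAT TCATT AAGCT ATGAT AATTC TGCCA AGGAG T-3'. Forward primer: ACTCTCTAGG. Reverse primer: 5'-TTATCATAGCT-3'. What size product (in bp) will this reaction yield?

Forward primer ACTCTCTAGG is found on the top strand at positions 82–91.
Taking the reverse complement of TTATCATAGCT gives AGCTATGATAA, found at positions 117–127 on the template; the primer anneals here to the top strand with its 3' end pointing upstream.
Product length = (reverse-primer end) − (forward-primer start) + 1 = 127 − 82 + 1 = 46 bp.

46 bp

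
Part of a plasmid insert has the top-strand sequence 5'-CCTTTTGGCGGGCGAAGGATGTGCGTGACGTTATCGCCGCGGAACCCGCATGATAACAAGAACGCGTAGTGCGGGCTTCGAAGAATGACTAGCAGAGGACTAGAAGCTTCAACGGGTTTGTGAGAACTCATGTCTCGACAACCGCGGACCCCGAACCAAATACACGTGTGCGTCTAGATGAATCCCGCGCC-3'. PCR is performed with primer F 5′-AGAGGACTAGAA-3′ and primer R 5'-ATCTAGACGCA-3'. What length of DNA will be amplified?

86 bp

Forward primer AGAGGACTAGAA is found on the top strand at positions 94–105.
The reverse primer's reverse complement is TGCGTCTAGAT, which matches the template at positions 169–179.
Product length = (reverse-primer end) − (forward-primer start) + 1 = 179 − 94 + 1 = 86 bp.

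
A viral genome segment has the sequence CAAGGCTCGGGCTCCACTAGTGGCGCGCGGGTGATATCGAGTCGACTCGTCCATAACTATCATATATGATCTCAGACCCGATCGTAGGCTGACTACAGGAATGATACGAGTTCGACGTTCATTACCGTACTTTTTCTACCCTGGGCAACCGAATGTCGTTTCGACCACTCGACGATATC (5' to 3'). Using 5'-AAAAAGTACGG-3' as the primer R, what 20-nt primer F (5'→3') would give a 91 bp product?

5'-ACTCGTCCATAACTATCATA-3'

The reverse primer's reverse complement CCGTACTTTTT matches the template at positions 125–135, so the product ends at position 135.
A 91 bp product then starts at position 135 − 91 + 1 = 45.
The forward primer is identical to the top strand there: ACTCGTCCATAACTATCATA.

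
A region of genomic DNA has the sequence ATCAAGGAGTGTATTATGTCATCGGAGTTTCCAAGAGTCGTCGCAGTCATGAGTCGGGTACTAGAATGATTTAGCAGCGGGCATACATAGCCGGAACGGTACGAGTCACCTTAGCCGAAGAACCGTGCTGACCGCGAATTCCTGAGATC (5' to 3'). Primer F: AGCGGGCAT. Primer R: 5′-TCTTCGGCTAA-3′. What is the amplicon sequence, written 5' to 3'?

Forward primer AGCGGGCAT is found on the top strand at positions 76–84.
The reverse primer's reverse complement is TTAGCCGAAGA, which matches the template at positions 111–121.
The product is the template from position 76 through 121 (46 bp).

5'-AGCGGGCATACATAGCCGGAACGGTACGAGTCACCTTAGCCGAAGA-3'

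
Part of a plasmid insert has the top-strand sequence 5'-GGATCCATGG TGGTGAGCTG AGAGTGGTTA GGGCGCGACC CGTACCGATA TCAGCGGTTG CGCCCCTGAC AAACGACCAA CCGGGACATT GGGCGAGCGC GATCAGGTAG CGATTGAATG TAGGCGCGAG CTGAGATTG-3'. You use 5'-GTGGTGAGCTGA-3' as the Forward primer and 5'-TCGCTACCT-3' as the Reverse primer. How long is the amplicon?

104 bp

The forward primer matches the template at positions 10–21.
Taking the reverse complement of TCGCTACCT gives AGGTAGCGA, found at positions 105–113 on the template; the primer anneals here to the top strand with its 3' end pointing upstream.
The product runs from position 10 to position 113, so its length is 113 − 10 + 1 = 104 bp.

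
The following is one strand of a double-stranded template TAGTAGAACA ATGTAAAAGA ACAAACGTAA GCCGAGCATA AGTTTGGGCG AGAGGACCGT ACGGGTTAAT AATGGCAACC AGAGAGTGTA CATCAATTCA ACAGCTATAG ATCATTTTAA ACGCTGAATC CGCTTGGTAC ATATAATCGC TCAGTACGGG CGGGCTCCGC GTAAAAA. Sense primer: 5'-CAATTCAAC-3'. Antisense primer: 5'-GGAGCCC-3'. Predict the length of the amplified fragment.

75 bp

Scanning the template, CAATTCAAC occurs at positions 94–102; this primer anneals to the bottom strand there with its 3' end pointing downstream.
Taking the reverse complement of GGAGCCC gives GGGCTCC, found at positions 162–168 on the template; the primer anneals here to the top strand with its 3' end pointing upstream.
Amplicon spans positions 94–168: 75 bp.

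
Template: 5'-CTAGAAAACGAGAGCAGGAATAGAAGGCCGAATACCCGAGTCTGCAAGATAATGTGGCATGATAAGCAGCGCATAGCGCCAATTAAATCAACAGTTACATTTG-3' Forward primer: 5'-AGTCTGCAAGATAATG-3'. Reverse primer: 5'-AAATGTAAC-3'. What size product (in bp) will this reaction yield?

Scanning the template, AGTCTGCAAGATAATG occurs at positions 39–54; this primer anneals to the bottom strand there with its 3' end pointing downstream.
Taking the reverse complement of AAATGTAAC gives GTTACATTT, found at positions 94–102 on the template; the primer anneals here to the top strand with its 3' end pointing upstream.
Amplicon spans positions 39–102: 64 bp.

64 bp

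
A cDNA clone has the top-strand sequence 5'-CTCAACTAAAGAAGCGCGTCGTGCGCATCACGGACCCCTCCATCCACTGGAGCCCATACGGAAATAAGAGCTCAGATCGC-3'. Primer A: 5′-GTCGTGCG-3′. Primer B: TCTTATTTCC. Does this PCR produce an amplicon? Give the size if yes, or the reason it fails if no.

Yes — a 52 bp product.

Primer A (GTCGTGCG) matches the top strand at positions 18–25; it acts as a forward primer.
Primer B's reverse complement is GGAAATAAGA, matching the top strand at positions 60–69; it acts as a reverse primer.
The 3' ends face each other across positions 18–69, giving a 52 bp product.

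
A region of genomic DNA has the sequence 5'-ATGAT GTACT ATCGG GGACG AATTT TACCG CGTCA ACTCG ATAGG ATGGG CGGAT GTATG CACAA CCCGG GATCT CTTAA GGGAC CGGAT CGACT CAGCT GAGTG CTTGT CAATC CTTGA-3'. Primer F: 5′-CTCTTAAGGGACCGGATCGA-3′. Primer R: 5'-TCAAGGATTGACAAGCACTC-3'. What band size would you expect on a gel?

47 bp

Forward primer CTCTTAAGGGACCGGATCGA is found on the top strand at positions 74–93.
Reverse complement of the reverse primer: GAGTGCTTGTCAATCCTTGA. This occurs on the top strand at positions 101–120.
Product length = (reverse-primer end) − (forward-primer start) + 1 = 120 − 74 + 1 = 47 bp.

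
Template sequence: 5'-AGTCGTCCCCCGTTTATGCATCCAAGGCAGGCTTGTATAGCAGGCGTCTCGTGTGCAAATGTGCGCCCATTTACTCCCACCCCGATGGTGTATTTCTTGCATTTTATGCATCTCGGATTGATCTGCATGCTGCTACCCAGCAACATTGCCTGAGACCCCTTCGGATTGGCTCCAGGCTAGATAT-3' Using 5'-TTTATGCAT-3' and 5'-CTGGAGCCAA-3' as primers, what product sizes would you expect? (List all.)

The forward primer TTTATGCAT matches the top strand at positions 13–21, 103–111.
The reverse primer's reverse complement is TTGGCTCCAG, matching at positions 166–175.
Each forward site pairs with the reverse site to give a product ending at position 175: sizes 163, 73 bp.

163 bp, 73 bp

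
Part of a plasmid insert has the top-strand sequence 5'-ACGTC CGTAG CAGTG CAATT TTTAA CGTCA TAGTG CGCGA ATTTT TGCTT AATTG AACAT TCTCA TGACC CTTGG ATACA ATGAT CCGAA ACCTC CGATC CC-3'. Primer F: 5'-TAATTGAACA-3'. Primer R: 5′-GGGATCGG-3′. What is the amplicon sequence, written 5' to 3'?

Forward primer TAATTGAACA is found on the top strand at positions 50–59.
The reverse primer's reverse complement is CCGATCCC, which matches the template at positions 95–102.
The product is the template from position 50 through 102 (53 bp).

5'-TAATTGAACATTCTCATGACCCTTGGATACAATGATCCGAAACCTCCGATCCC-3'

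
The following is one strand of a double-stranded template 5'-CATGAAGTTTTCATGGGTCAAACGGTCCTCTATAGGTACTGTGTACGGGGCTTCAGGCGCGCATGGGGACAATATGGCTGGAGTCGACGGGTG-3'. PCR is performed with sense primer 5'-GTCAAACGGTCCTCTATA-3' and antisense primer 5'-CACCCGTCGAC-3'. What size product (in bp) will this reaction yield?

Forward primer GTCAAACGGTCCTCTATA is found on the top strand at positions 17–34.
Reverse complement of the reverse primer: GTCGACGGGTG. This occurs on the top strand at positions 83–93.
Amplicon spans positions 17–93: 77 bp.

77 bp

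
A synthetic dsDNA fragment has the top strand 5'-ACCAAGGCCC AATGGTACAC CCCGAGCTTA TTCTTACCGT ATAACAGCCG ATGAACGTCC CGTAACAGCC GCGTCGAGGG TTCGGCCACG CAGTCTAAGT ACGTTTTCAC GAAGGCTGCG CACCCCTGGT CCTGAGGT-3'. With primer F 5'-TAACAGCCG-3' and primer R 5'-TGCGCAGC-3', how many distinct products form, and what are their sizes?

The forward primer TAACAGCCG matches the top strand at positions 42–50, 63–71.
The reverse primer's reverse complement is GCTGCGCA, matching at positions 115–122.
Each forward site pairs with the reverse site to give a product ending at position 122: sizes 81, 60 bp.

Two products: 81 bp, 60 bp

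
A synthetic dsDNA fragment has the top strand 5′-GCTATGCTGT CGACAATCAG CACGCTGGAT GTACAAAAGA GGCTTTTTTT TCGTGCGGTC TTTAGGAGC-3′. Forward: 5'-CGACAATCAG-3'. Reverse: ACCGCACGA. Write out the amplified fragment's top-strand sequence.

5'-CGACAATCAGCACGCTGGATGTACAAAAGAGGCTTTTTTTTCGTGCGGT-3'

The forward primer matches the template at positions 11–20.
Reverse complement of the reverse primer: TCGTGCGGT. This occurs on the top strand at positions 51–59.
The product is the template from position 11 through 59 (49 bp).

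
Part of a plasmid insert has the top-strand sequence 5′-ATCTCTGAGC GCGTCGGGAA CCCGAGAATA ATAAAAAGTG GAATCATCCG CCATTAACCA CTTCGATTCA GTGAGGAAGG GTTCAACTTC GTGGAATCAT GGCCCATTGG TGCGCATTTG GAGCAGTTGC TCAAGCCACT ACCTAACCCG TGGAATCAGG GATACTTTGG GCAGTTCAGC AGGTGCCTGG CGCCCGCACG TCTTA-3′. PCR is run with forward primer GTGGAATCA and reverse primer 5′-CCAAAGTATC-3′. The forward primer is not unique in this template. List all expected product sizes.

133 bp, 80 bp, 21 bp

The forward primer GTGGAATCA matches the top strand at positions 38–46, 91–99, 150–158.
The reverse primer's reverse complement is GATACTTTGG, matching at positions 161–170.
Each forward site pairs with the reverse site to give a product ending at position 170: sizes 133, 80, 21 bp.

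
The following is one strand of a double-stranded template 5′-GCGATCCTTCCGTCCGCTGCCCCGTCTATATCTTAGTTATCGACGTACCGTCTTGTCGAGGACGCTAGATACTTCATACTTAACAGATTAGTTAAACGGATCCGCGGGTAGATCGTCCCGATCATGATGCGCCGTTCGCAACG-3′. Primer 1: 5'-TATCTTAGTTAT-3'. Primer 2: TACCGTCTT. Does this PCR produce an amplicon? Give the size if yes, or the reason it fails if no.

No product — both primers anneal to the same strand and extend in the same direction.

Primer 1 (TATCTTAGTTAT) matches the top strand at positions 29–40 (3' end points downstream).
Primer 2 (TACCGTCTT) also matches the top strand directly, at positions 46–54 — its reverse complement AAGACGGTA is not present.
Both primers anneal to the bottom strand with 3' ends pointing the same way, so neither can prime synthesis back toward the other.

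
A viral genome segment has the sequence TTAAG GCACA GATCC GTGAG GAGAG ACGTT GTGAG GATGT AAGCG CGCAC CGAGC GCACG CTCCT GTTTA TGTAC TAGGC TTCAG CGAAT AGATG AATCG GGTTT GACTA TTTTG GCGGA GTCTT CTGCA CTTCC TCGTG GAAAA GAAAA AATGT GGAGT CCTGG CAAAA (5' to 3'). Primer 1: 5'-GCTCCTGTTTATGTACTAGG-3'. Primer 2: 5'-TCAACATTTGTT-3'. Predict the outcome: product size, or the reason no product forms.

Primer 2 (TCAACATTTGTT) does not match the top strand, and its reverse complement AACAAATGTTGA does not match either.
With no annealing site for primer 2, no amplification occurs.

No product — primer 2 has no binding site in the template.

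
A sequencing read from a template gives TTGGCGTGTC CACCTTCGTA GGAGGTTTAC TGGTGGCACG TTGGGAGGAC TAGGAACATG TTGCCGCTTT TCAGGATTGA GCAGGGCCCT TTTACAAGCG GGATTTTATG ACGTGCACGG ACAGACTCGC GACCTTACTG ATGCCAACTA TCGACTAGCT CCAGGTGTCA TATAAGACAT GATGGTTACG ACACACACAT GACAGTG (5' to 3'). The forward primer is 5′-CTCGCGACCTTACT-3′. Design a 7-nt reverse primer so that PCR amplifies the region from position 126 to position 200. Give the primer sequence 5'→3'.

The product's 3' end on the top strand is position 200.
The reverse primer anneals to the top strand over positions 194–200, i.e. to CACACAT.
Its sequence written 5'→3' is the reverse complement: ATGTGTG.

5'-ATGTGTG-3'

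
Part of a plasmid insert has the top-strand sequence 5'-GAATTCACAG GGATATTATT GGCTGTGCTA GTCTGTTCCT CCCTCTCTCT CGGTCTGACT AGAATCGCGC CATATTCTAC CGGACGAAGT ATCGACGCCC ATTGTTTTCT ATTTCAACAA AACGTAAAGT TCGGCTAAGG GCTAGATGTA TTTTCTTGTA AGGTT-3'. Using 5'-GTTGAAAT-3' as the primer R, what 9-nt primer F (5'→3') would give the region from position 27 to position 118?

5'-GCTAGTCTG-3'

The reverse primer's reverse complement ATTTCAAC matches the template at positions 111–118; the product starts at position 27.
The forward primer is identical to the top strand over positions 27–35: GCTAGTCTG.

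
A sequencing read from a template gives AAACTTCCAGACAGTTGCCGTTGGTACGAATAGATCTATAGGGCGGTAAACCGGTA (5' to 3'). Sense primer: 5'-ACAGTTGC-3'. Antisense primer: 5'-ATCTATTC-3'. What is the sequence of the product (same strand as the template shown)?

5'-ACAGTTGCCGTTGGTACGAATAGAT-3'

The forward primer matches the template at positions 11–18.
Taking the reverse complement of ATCTATTC gives GAATAGAT, found at positions 28–35 on the template; the primer anneals here to the top strand with its 3' end pointing upstream.
The product is the template from position 11 through 35 (25 bp).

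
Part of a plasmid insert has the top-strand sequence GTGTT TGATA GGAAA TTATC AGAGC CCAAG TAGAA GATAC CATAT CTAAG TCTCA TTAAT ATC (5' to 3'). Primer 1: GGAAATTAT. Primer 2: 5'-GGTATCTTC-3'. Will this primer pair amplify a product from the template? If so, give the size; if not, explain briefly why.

Yes — a 31 bp product.

Primer 1 (GGAAATTAT) matches the top strand at positions 11–19; it acts as a forward primer.
Primer 2's reverse complement is GAAGATACC, matching the top strand at positions 33–41; it acts as a reverse primer.
The 3' ends face each other across positions 11–41, giving a 31 bp product.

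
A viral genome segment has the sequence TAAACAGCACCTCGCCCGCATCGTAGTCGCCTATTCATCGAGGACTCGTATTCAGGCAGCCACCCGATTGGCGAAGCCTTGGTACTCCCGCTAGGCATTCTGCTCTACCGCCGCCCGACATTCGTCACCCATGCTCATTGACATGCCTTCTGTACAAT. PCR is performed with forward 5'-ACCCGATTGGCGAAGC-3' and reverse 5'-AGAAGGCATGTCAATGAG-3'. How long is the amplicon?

90 bp

Scanning the template, ACCCGATTGGCGAAGC occurs at positions 62–77; this primer anneals to the bottom strand there with its 3' end pointing downstream.
Taking the reverse complement of AGAAGGCATGTCAATGAG gives CTCATTGACATGCCTTCT, found at positions 134–151 on the template; the primer anneals here to the top strand with its 3' end pointing upstream.
Amplicon spans positions 62–151: 90 bp.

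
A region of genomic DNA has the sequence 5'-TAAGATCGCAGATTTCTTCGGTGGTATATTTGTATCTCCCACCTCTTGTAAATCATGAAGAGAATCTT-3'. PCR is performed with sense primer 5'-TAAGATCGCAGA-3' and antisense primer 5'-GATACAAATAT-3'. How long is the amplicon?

36 bp

Scanning the template, TAAGATCGCAGA occurs at positions 1–12; this primer anneals to the bottom strand there with its 3' end pointing downstream.
The reverse primer's reverse complement is ATATTTGTATC, which matches the template at positions 26–36.
Amplicon spans positions 1–36: 36 bp.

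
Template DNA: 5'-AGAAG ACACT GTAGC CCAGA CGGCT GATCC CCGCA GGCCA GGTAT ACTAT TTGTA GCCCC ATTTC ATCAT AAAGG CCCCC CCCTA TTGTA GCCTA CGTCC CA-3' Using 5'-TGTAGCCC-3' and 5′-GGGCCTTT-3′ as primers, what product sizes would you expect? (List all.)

The forward primer TGTAGCCC matches the top strand at positions 10–17, 52–59.
The reverse primer's reverse complement is AAAGGCCC, matching at positions 71–78.
Each forward site pairs with the reverse site to give a product ending at position 78: sizes 69, 27 bp.

69 bp, 27 bp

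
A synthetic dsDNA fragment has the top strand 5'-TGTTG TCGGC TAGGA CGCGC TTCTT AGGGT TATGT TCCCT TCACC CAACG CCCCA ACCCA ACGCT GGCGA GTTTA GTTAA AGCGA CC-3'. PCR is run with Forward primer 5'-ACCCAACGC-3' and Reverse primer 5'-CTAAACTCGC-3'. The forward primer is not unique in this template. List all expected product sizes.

34 bp, 21 bp

The forward primer ACCCAACGC matches the top strand at positions 43–51, 56–64.
The reverse primer's reverse complement is GCGAGTTTAG, matching at positions 67–76.
Each forward site pairs with the reverse site to give a product ending at position 76: sizes 34, 21 bp.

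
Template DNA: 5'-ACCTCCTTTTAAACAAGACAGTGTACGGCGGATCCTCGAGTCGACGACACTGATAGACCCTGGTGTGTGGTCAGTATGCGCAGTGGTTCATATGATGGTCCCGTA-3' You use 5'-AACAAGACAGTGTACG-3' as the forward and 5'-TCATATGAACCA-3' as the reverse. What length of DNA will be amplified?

Forward primer AACAAGACAGTGTACG is found on the top strand at positions 12–27.
Taking the reverse complement of TCATATGAACCA gives TGGTTCATATGA, found at positions 84–95 on the template; the primer anneals here to the top strand with its 3' end pointing upstream.
Amplicon spans positions 12–95: 84 bp.

84 bp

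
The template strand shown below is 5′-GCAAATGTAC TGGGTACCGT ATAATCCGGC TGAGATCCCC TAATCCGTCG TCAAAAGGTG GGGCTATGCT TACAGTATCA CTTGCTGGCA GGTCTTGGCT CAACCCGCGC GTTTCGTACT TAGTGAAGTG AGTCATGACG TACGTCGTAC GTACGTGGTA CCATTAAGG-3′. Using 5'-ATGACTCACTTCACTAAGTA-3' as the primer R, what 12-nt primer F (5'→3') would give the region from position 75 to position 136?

The reverse primer's reverse complement TACTTAGTGAAGTGAGTCAT matches the template at positions 117–136; the product starts at position 75.
The forward primer is identical to the top strand over positions 75–86: GTATCACTTGCT.

5'-GTATCACTTGCT-3'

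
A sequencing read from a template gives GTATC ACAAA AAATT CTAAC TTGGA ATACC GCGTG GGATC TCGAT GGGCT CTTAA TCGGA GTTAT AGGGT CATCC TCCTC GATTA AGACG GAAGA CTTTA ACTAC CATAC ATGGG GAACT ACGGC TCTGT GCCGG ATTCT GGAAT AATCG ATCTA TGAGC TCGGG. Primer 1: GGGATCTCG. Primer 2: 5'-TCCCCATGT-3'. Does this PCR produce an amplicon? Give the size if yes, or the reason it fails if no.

Primer 1 (GGGATCTCG) matches the top strand at positions 35–43; it acts as a forward primer.
Primer 2's reverse complement is ACATGGGGA, matching the top strand at positions 109–117; it acts as a reverse primer.
The 3' ends face each other across positions 35–117, giving an 83 bp product.

Yes — an 83 bp product.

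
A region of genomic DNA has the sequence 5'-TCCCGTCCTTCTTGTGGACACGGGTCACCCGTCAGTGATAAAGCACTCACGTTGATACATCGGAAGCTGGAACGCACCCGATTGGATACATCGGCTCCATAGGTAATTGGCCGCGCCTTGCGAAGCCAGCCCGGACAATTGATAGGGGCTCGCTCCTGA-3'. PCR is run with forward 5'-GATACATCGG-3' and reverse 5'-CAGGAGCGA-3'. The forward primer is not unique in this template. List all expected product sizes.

105 bp, 74 bp

The forward primer GATACATCGG matches the top strand at positions 54–63, 85–94.
The reverse primer's reverse complement is TCGCTCCTG, matching at positions 150–158.
Each forward site pairs with the reverse site to give a product ending at position 158: sizes 105, 74 bp.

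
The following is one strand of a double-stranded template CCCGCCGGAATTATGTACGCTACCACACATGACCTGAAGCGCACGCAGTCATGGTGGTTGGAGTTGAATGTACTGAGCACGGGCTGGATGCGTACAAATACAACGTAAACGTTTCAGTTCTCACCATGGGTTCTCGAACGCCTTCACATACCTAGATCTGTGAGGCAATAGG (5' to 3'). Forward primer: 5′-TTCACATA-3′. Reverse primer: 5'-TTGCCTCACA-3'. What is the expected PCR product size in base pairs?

The forward primer matches the template at positions 143–150.
The reverse primer's reverse complement is TGTGAGGCAA, which matches the template at positions 159–168.
Amplicon spans positions 143–168: 26 bp.

26 bp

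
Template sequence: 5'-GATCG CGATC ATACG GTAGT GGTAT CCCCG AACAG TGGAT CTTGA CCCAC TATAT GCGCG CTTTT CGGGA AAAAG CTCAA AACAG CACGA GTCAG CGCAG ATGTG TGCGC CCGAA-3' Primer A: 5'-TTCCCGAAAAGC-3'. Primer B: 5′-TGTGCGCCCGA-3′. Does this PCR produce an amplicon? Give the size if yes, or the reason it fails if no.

Primer A (TTCCCGAAAAGC) has reverse complement GCTTTTCGGGAA, which matches the top strand at positions 60–71; primer A anneals to the top strand there with its 3' end pointing upstream toward position 60.
Primer B (TGTGCGCCCGA) matches the top strand directly at positions 104–114; it anneals to the bottom strand with its 3' end pointing downstream toward position 114.
The 3' ends diverge (primer A extends toward position 1, primer B toward position 115), so the primers never converge on a shared product.

No product — the primers' 3' ends point away from each other.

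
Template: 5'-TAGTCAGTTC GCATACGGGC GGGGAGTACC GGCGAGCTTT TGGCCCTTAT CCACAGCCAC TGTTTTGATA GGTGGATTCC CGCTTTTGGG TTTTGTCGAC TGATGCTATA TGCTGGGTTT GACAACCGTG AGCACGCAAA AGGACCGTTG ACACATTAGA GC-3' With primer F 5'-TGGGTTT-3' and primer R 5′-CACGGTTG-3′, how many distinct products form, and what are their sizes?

The forward primer TGGGTTT matches the top strand at positions 87–93, 114–120.
The reverse primer's reverse complement is CAACCGTG, matching at positions 123–130.
Each forward site pairs with the reverse site to give a product ending at position 130: sizes 44, 17 bp.

Two products: 44 bp, 17 bp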